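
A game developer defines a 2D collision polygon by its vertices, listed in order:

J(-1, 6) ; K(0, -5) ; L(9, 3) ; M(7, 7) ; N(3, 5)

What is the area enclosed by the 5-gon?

Apply Gauss's area formula: 2A = Σ (x_i·y_{i+1} − x_{i+1}·y_i), indices taken mod 5.
Σ = (5) + (45) + (42) + (14) + (23) = 129
Area = |Σ|/2 = 64.5.

64.5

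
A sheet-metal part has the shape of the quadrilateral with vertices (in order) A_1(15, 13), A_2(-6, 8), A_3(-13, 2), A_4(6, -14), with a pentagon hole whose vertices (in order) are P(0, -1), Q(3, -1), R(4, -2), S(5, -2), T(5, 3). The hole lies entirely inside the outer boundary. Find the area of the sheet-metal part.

Outer boundary:
A_1→A_2: (15)(8) − (-6)(13) = 198
A_2→A_3: (-6)(2) − (-13)(8) = 92
A_3→A_4: (-13)(-14) − (6)(2) = 170
A_4→A_1: (6)(13) − (15)(-14) = 288
Σ = 748
Area = |Σ|/2 = 374.
Hole:
Apply the shoelace (surveyor's) formula: 2A = Σ (x_i·y_{i+1} − x_{i+1}·y_i), indices taken mod 5.
Σ = (3) + (-2) + (2) + (25) + (-5) = 23
Area = |Σ|/2 = 11.5.
Net area = 374 − 11.5 = 362.5.

362.5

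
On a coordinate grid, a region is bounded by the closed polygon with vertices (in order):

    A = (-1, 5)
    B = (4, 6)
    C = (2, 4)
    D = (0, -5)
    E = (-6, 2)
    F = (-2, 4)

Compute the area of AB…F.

44

A→B: (-1)(6) − (4)(5) = -26
B→C: (4)(4) − (2)(6) = 4
C→D: (2)(-5) − (0)(4) = -10
D→E: (0)(2) − (-6)(-5) = -30
E→F: (-6)(4) − (-2)(2) = -20
F→A: (-2)(5) − (-1)(4) = -6
Σ = -88
Area = |Σ|/2 = 44.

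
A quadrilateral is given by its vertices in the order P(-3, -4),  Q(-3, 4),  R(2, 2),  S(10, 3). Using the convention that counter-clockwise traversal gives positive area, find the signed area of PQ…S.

Apply the shoelace formula: 2A = Σ (x_i·y_{i+1} − x_{i+1}·y_i), indices taken mod 4.
Σ = (-24) + (-14) + (-14) + (-31) = -83
Signed area = Σ/2 = -41.5 (negative ⇒ clockwise traversal).

-41.5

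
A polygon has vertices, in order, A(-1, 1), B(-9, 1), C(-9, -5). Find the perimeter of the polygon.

|AB| = √((-8)² + (0)²) = √64 = 8
|BC| = √((0)² + (-6)²) = √36 = 6
|CA| = √((8)² + (6)²) = √100 = 10
Perimeter = 8 + 6 + 10 = 24.

24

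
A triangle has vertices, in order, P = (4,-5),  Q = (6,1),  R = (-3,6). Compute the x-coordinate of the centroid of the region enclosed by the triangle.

Apply the shoelace (surveyor's) formula. First the cross-terms c_i = x_i·y_{i+1} − x_{i+1}·y_i:
  34, 39, -9  ⇒  2A = 64, A = 32.
Then Σ (x_i + x_{i+1})·c_i = 448, so x̄ = 448 / (6·32) = 7/3.

7/3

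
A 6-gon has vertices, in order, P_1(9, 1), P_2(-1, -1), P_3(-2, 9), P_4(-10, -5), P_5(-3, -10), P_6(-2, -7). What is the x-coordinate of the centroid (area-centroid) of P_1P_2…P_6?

-319/114

Apply the shoelace (surveyor's) formula. First the cross-terms c_i = x_i·y_{i+1} − x_{i+1}·y_i:
  -8, -11, 100, 85, 1, 61  ⇒  2A = 228, A = 114.
Then Σ (x_i + x_{i+1})·c_i = -1914, so x̄ = -1914 / (6·114) = -319/114.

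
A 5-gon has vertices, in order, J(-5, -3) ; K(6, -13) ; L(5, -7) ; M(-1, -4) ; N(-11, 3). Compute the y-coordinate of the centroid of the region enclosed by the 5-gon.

-361/60

Apply the surveyor's formula. First the cross-terms c_i = x_i·y_{i+1} − x_{i+1}·y_i:
  83, 23, -27, -47, 48  ⇒  2A = 80, A = 40.
Then Σ (y_i + y_{i+1})·c_i = -1444, so ȳ = -1444 / (6·40) = -361/60.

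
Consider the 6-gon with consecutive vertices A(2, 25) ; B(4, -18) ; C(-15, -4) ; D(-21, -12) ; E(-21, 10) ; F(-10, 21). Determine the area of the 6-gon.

Apply Gauss's area formula: 2A = Σ (x_i·y_{i+1} − x_{i+1}·y_i), indices taken mod 6.
A→B: (2)(-18) − (4)(25) = -136
B→C: (4)(-4) − (-15)(-18) = -286
C→D: (-15)(-12) − (-21)(-4) = 96
D→E: (-21)(10) − (-21)(-12) = -462
E→F: (-21)(21) − (-10)(10) = -341
F→A: (-10)(25) − (2)(21) = -292
Σ = -1421
Area = |Σ|/2 = 710.5.

710.5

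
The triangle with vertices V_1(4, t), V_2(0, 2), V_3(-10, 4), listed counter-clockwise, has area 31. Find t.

-5

The doubled signed area Σ (x_i y_{i+1} − x_{i+1} y_i) is linear in t.
With t=0 it equals 12; the coefficient of t is -10 (from the two edges through V_1).
So -10·t + 12 = 2·31 = 62 ⇒ t = -5.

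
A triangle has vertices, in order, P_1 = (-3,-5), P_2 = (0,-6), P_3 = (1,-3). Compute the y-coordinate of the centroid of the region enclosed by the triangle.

-14/3

Apply the surveyor's formula. First the cross-terms c_i = x_i·y_{i+1} − x_{i+1}·y_i:
  18, 6, -14  ⇒  2A = 10, A = 5.
Then Σ (y_i + y_{i+1})·c_i = -140, so ȳ = -140 / (6·5) = -14/3.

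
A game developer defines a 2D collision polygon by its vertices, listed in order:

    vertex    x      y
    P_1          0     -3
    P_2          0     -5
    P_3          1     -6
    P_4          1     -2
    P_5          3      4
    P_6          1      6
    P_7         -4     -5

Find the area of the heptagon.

32

Cross-terms: 0, 5, 4, 10, 14, 19, 12  ⇒  Σ = 64
Area = |Σ|/2 = 32.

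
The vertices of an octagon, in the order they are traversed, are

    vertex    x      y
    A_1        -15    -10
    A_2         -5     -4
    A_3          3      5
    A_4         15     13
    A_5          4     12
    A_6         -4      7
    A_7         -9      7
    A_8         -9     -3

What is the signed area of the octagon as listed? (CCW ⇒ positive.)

A_1→A_2: (-15)(-4) − (-5)(-10) = 10
A_2→A_3: (-5)(5) − (3)(-4) = -13
A_3→A_4: (3)(13) − (15)(5) = -36
A_4→A_5: (15)(12) − (4)(13) = 128
A_5→A_6: (4)(7) − (-4)(12) = 76
A_6→A_7: (-4)(7) − (-9)(7) = 35
A_7→A_8: (-9)(-3) − (-9)(7) = 90
A_8→A_1: (-9)(-10) − (-15)(-3) = 45
Σ = 335
Signed area = Σ/2 = 167.5 (positive ⇒ counter-clockwise traversal).

167.5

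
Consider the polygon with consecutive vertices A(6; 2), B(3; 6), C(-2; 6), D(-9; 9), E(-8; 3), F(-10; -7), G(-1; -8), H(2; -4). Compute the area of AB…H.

174

A→B: (6)(6) − (3)(2) = 30
B→C: (3)(6) − (-2)(6) = 30
C→D: (-2)(9) − (-9)(6) = 36
D→E: (-9)(3) − (-8)(9) = 45
E→F: (-8)(-7) − (-10)(3) = 86
F→G: (-10)(-8) − (-1)(-7) = 73
G→H: (-1)(-4) − (2)(-8) = 20
H→A: (2)(2) − (6)(-4) = 28
Σ = 348
Area = |Σ|/2 = 174.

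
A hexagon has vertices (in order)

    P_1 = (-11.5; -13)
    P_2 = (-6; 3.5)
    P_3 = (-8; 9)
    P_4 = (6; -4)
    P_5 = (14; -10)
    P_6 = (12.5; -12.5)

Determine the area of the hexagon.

Apply Gauss's area formula: 2A = Σ (x_i·y_{i+1} − x_{i+1}·y_i), indices taken mod 6.
Σ = (-118.25) + (-26) + (-22) + (-4) + (-50) + (-306.25) = -526.5
Area = |Σ|/2 = 263.25.

263.25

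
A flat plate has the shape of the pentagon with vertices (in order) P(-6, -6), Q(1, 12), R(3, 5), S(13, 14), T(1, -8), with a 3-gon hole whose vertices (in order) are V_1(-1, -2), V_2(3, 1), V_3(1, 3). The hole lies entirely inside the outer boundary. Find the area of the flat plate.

139

Outer boundary:
Σ = (-66) + (-31) + (-23) + (-118) + (-54) = -292
Area = |Σ|/2 = 146.
Hole:
Apply Gauss's area formula: 2A = Σ (x_i·y_{i+1} − x_{i+1}·y_i), indices taken mod 3.
Σ = (5) + (8) + (1) = 14
Area = |Σ|/2 = 7.
Net area = 146 − 7 = 139.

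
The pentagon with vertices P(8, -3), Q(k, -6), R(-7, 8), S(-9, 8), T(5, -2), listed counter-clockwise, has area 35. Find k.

15

The doubled signed area Σ (x_i y_{i+1} − x_{i+1} y_i) is linear in k.
With k=0 it equals -95; the coefficient of k is 11 (from the two edges through Q).
So 11·k + -95 = 2·35 = 70 ⇒ k = 15.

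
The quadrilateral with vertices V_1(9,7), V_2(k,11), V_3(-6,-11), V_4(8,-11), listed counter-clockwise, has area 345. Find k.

Write out the shoelace sum; only the two edges meeting at V_2 involve k:
2·Area = [(9·11 − k·7) + (k·(-11) − (-6)·11)] + 309
       = -18·k + 474 = 690
⇒ k = -12.

-12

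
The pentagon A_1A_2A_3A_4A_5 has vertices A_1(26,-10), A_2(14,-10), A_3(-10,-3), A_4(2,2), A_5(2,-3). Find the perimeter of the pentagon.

|A_1A_2| = √((-12)² + (0)²) = √144 = 12
|A_2A_3| = √((-24)² + (7)²) = √625 = 25
|A_3A_4| = √((12)² + (5)²) = √169 = 13
|A_4A_5| = √((0)² + (-5)²) = √25 = 5
|A_5A_1| = √((24)² + (-7)²) = √625 = 25
Perimeter = 12 + 25 + 13 + 5 + 25 = 80.

80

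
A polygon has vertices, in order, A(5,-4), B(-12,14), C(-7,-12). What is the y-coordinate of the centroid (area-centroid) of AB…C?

Apply the shoelace formula. First the cross-terms c_i = x_i·y_{i+1} − x_{i+1}·y_i:
  22, 242, 88  ⇒  2A = 352, A = 176.
Then Σ (y_i + y_{i+1})·c_i = -704, so ȳ = -704 / (6·176) = -2/3.

-2/3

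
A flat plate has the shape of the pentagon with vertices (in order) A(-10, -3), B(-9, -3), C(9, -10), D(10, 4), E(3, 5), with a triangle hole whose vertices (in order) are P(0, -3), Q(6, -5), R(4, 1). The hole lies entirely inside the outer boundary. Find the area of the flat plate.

Outer boundary:
Apply Gauss's area formula: 2A = Σ (x_i·y_{i+1} − x_{i+1}·y_i), indices taken mod 5.
A→B: (-10)(-3) − (-9)(-3) = 3
B→C: (-9)(-10) − (9)(-3) = 117
C→D: (9)(4) − (10)(-10) = 136
D→E: (10)(5) − (3)(4) = 38
E→A: (3)(-3) − (-10)(5) = 41
Σ = 335
Area = |Σ|/2 = 167.5.
Hole:
Σ = (18) + (26) + (-12) = 32
Area = |Σ|/2 = 16.
Net area = 167.5 − 16 = 151.5.

151.5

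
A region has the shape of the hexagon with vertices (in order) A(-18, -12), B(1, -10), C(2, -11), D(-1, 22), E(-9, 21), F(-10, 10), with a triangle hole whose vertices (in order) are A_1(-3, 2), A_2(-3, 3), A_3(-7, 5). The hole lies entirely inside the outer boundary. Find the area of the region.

Outer boundary:
Apply the surveyor's formula: 2A = Σ (x_i·y_{i+1} − x_{i+1}·y_i), indices taken mod 6.
Σ = (192) + (9) + (33) + (177) + (120) + (300) = 831
Area = |Σ|/2 = 415.5.
Hole:
Apply the shoelace formula: 2A = Σ (x_i·y_{i+1} − x_{i+1}·y_i), indices taken mod 3.
Σ = (-3) + (6) + (1) = 4
Area = |Σ|/2 = 2.
Net area = 415.5 − 2 = 413.5.

413.5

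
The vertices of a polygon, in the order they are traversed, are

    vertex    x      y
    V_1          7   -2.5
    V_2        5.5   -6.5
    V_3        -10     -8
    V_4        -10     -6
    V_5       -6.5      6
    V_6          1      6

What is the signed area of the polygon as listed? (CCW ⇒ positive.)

-174.625

Apply the surveyor's formula: 2A = Σ (x_i·y_{i+1} − x_{i+1}·y_i), indices taken mod 6.
V_1→V_2: (7)(-6.5) − (5.5)(-2.5) = -31.75
V_2→V_3: (5.5)(-8) − (-10)(-6.5) = -109
V_3→V_4: (-10)(-6) − (-10)(-8) = -20
V_4→V_5: (-10)(6) − (-6.5)(-6) = -99
V_5→V_6: (-6.5)(6) − (1)(6) = -45
V_6→V_1: (1)(-2.5) − (7)(6) = -44.5
Σ = -349.25
Signed area = Σ/2 = -174.625 (negative ⇒ clockwise traversal).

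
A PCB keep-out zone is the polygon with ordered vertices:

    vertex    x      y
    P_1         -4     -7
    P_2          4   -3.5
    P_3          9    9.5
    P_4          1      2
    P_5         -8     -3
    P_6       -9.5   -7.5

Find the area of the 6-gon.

Apply the shoelace (surveyor's) formula: 2A = Σ (x_i·y_{i+1} − x_{i+1}·y_i), indices taken mod 6.
Cross-terms: 42, 69.5, 8.5, 13, 31.5, 36.5  ⇒  Σ = 201
Area = |Σ|/2 = 100.5.

100.5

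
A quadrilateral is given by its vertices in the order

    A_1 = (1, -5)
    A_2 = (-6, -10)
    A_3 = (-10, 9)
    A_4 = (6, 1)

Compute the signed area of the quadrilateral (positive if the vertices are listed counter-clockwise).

-144.5

Apply the surveyor's formula: 2A = Σ (x_i·y_{i+1} − x_{i+1}·y_i), indices taken mod 4.
Σ = (-40) + (-154) + (-64) + (-31) = -289
Signed area = Σ/2 = -144.5 (negative ⇒ clockwise traversal).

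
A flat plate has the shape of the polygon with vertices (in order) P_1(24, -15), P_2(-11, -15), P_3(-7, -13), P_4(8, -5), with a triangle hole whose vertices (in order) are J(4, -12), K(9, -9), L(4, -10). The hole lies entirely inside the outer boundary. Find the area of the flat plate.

169

Outer boundary:
Apply the surveyor's formula: 2A = Σ (x_i·y_{i+1} − x_{i+1}·y_i), indices taken mod 4.
Σ = (-525) + (38) + (139) + (0) = -348
Area = |Σ|/2 = 174.
Hole:
Apply the surveyor's formula: 2A = Σ (x_i·y_{i+1} − x_{i+1}·y_i), indices taken mod 3.
Cross-terms: 72, -54, -8  ⇒  Σ = 10
Area = |Σ|/2 = 5.
Net area = 174 − 5 = 169.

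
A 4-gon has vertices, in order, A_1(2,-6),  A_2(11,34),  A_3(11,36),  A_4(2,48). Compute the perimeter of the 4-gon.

112

|A_1A_2| = √((9)² + (40)²) = √1681 = 41
|A_2A_3| = √((0)² + (2)²) = √4 = 2
|A_3A_4| = √((-9)² + (12)²) = √225 = 15
|A_4A_1| = √((0)² + (-54)²) = √2916 = 54
Perimeter = 41 + 2 + 15 + 54 = 112.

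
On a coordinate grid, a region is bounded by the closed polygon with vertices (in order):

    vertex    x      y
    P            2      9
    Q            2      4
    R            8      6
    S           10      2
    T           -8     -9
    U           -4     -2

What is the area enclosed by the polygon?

100

Apply Gauss's area formula: 2A = Σ (x_i·y_{i+1} − x_{i+1}·y_i), indices taken mod 6.
Cross-terms: -10, -20, -44, -74, -20, -32  ⇒  Σ = -200
Area = |Σ|/2 = 100.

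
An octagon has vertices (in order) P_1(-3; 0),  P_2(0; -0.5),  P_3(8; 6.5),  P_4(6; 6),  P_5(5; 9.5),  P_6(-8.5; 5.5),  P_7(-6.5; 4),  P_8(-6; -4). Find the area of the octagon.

Apply Gauss's area formula: 2A = Σ (x_i·y_{i+1} − x_{i+1}·y_i), indices taken mod 8.
Cross-terms: 1.5, 4, 9, 27, 108.25, 1.75, 50, -12  ⇒  Σ = 189.5
Area = |Σ|/2 = 94.75.

94.75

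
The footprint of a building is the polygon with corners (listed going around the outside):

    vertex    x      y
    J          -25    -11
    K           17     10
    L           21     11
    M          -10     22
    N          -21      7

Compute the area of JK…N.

642

Apply the shoelace (surveyor's) formula: 2A = Σ (x_i·y_{i+1} − x_{i+1}·y_i), indices taken mod 5.
Σ = (-63) + (-23) + (572) + (392) + (406) = 1284
Area = |Σ|/2 = 642.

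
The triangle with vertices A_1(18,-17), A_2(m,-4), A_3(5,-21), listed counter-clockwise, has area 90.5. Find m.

Write out the shoelace sum; only the two edges meeting at A_2 involve m:
2·Area = [(18·(-4) − m·(-17)) + (m·(-21) − 5·(-4))] + 293
       = -4·m + 241 = 181
⇒ m = 15.

15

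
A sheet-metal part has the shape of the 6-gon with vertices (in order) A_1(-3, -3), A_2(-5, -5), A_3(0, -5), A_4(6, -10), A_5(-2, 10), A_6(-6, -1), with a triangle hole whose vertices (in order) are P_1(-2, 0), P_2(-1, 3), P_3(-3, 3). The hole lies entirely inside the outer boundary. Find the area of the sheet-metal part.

83

Outer boundary:
Cross-terms: 0, 25, 30, 40, 62, 15  ⇒  Σ = 172
Area = |Σ|/2 = 86.
Hole:
Apply the surveyor's formula: 2A = Σ (x_i·y_{i+1} − x_{i+1}·y_i), indices taken mod 3.
Σ = (-6) + (6) + (6) = 6
Area = |Σ|/2 = 3.
Net area = 86 − 3 = 83.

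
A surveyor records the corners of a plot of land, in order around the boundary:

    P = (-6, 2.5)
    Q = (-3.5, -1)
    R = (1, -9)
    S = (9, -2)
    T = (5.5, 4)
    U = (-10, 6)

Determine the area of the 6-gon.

128.625

Apply the shoelace formula: 2A = Σ (x_i·y_{i+1} − x_{i+1}·y_i), indices taken mod 6.
P→Q: (-6)(-1) − (-3.5)(2.5) = 14.75
Q→R: (-3.5)(-9) − (1)(-1) = 32.5
R→S: (1)(-2) − (9)(-9) = 79
S→T: (9)(4) − (5.5)(-2) = 47
T→U: (5.5)(6) − (-10)(4) = 73
U→P: (-10)(2.5) − (-6)(6) = 11
Σ = 257.25
Area = |Σ|/2 = 128.625.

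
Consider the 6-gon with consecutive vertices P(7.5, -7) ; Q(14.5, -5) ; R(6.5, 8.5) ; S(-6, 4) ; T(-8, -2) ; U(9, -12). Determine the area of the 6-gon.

Cross-terms: 64, 155.75, 77, 44, 114, 27  ⇒  Σ = 481.75
Area = |Σ|/2 = 240.875.

240.875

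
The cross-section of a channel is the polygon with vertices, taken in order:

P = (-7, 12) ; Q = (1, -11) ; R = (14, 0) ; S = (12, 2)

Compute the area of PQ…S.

Apply Gauss's area formula: 2A = Σ (x_i·y_{i+1} − x_{i+1}·y_i), indices taken mod 4.
Σ = (65) + (154) + (28) + (158) = 405
Area = |Σ|/2 = 202.5.

202.5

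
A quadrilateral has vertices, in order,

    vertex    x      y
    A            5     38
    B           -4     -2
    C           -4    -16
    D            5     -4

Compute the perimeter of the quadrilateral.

|AB| = √((-9)² + (-40)²) = √1681 = 41
|BC| = √((0)² + (-14)²) = √196 = 14
|CD| = √((9)² + (12)²) = √225 = 15
|DA| = √((0)² + (42)²) = √1764 = 42
Perimeter = 41 + 14 + 15 + 42 = 112.

112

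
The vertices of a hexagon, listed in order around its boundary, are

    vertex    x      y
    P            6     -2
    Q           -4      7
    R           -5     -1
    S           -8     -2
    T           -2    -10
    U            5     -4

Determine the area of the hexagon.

111.5

Cross-terms: 34, 39, 2, 76, 58, 14  ⇒  Σ = 223
Area = |Σ|/2 = 111.5.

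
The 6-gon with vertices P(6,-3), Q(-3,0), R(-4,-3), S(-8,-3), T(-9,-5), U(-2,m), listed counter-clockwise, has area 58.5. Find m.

Write out the shoelace sum; only the two edges meeting at U involve m:
2·Area = [((-9)·m − (-2)·(-5)) + ((-2)·(-3) − 6·m)] + 1
       = -15·m + -3 = 117
⇒ m = -8.

-8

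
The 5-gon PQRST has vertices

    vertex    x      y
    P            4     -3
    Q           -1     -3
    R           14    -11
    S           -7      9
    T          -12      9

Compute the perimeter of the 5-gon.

|PQ| = √((-5)² + (0)²) = √25 = 5
|QR| = √((15)² + (-8)²) = √289 = 17
|RS| = √((-21)² + (20)²) = √841 = 29
|ST| = √((-5)² + (0)²) = √25 = 5
|TP| = √((16)² + (-12)²) = √400 = 20
Perimeter = 5 + 17 + 29 + 5 + 20 = 76.

76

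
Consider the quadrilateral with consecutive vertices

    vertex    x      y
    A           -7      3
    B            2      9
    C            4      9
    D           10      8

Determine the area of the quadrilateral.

A→B: (-7)(9) − (2)(3) = -69
B→C: (2)(9) − (4)(9) = -18
C→D: (4)(8) − (10)(9) = -58
D→A: (10)(3) − (-7)(8) = 86
Σ = -59
Area = |Σ|/2 = 29.5.

29.5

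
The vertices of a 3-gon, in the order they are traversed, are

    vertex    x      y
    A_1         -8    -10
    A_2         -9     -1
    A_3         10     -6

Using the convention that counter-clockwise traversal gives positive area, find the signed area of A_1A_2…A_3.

Apply the shoelace (surveyor's) formula: 2A = Σ (x_i·y_{i+1} − x_{i+1}·y_i), indices taken mod 3.
Σ = (-82) + (64) + (-148) = -166
Signed area = Σ/2 = -83 (negative ⇒ clockwise traversal).

-83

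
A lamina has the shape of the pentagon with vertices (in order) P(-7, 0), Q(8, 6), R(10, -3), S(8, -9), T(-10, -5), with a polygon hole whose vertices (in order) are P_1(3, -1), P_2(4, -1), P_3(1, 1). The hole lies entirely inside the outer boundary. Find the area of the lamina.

177.5

Outer boundary:
Apply the surveyor's formula: 2A = Σ (x_i·y_{i+1} − x_{i+1}·y_i), indices taken mod 5.
Σ = (-42) + (-84) + (-66) + (-130) + (-35) = -357
Area = |Σ|/2 = 178.5.
Hole:
Cross-terms: 1, 5, -4  ⇒  Σ = 2
Area = |Σ|/2 = 1.
Net area = 178.5 − 1 = 177.5.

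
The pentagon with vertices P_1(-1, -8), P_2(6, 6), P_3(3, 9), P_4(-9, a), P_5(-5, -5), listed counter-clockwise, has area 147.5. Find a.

The doubled signed area Σ (x_i y_{i+1} − x_{i+1} y_i) is linear in a.
With a=0 it equals 239; the coefficient of a is 8 (from the two edges through P_4).
So 8·a + 239 = 2·147.5 = 295 ⇒ a = 7.

7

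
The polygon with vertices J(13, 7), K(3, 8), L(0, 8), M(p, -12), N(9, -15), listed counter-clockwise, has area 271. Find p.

Write out the shoelace sum; only the two edges meeting at M involve p:
2·Area = [(0·(-12) − p·8) + (p·(-15) − 9·(-12))] + 365
       = -23·p + 473 = 542
⇒ p = -3.

-3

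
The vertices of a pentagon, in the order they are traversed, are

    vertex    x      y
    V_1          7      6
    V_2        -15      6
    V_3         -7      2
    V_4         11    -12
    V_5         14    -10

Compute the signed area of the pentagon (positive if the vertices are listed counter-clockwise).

V_1→V_2: (7)(6) − (-15)(6) = 132
V_2→V_3: (-15)(2) − (-7)(6) = 12
V_3→V_4: (-7)(-12) − (11)(2) = 62
V_4→V_5: (11)(-10) − (14)(-12) = 58
V_5→V_1: (14)(6) − (7)(-10) = 154
Σ = 418
Signed area = Σ/2 = 209 (positive ⇒ counter-clockwise traversal).

209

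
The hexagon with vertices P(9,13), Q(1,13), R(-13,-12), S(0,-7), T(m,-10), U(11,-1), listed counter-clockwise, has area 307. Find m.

0

Write out the shoelace sum; only the two edges meeting at T involve m:
2·Area = [(0·(-10) − m·(-7)) + (m·(-1) − 11·(-10))] + 504
       = 6·m + 614 = 614
⇒ m = 0.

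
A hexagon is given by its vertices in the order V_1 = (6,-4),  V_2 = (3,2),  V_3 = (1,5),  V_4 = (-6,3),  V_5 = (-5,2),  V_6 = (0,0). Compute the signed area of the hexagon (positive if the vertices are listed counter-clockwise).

36.5

V_1→V_2: (6)(2) − (3)(-4) = 24
V_2→V_3: (3)(5) − (1)(2) = 13
V_3→V_4: (1)(3) − (-6)(5) = 33
V_4→V_5: (-6)(2) − (-5)(3) = 3
V_5→V_6: (-5)(0) − (0)(2) = 0
V_6→V_1: (0)(-4) − (6)(0) = 0
Σ = 73
Signed area = Σ/2 = 36.5 (positive ⇒ counter-clockwise traversal).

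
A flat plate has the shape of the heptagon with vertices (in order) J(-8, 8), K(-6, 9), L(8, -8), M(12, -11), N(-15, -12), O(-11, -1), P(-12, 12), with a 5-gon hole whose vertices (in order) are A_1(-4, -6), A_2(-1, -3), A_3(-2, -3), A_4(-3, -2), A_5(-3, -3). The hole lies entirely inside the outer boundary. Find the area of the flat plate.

301.5

Outer boundary:
Σ = (-24) + (-24) + (8) + (-309) + (-117) + (-144) + (0) = -610
Area = |Σ|/2 = 305.
Hole:
Apply Gauss's area formula: 2A = Σ (x_i·y_{i+1} − x_{i+1}·y_i), indices taken mod 5.
Cross-terms: 6, -3, -5, 3, 6  ⇒  Σ = 7
Area = |Σ|/2 = 3.5.
Net area = 305 − 3.5 = 301.5.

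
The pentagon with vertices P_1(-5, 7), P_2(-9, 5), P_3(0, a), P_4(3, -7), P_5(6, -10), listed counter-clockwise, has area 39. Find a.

-3

Write out the shoelace sum; only the two edges meeting at P_3 involve a:
2·Area = [((-9)·a − 0·5) + (0·(-7) − 3·a)] + 42
       = -12·a + 42 = 78
⇒ a = -3.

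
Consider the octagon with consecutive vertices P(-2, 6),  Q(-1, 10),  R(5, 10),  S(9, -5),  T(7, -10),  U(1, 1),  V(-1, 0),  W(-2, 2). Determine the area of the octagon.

118

P→Q: (-2)(10) − (-1)(6) = -14
Q→R: (-1)(10) − (5)(10) = -60
R→S: (5)(-5) − (9)(10) = -115
S→T: (9)(-10) − (7)(-5) = -55
T→U: (7)(1) − (1)(-10) = 17
U→V: (1)(0) − (-1)(1) = 1
V→W: (-1)(2) − (-2)(0) = -2
W→P: (-2)(6) − (-2)(2) = -8
Σ = -236
Area = |Σ|/2 = 118.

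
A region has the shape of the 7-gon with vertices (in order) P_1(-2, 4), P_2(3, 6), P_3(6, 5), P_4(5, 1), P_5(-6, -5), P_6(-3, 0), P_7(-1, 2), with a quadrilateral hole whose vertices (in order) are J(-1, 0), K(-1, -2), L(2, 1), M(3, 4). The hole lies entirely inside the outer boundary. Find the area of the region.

45

Outer boundary:
Apply the shoelace formula: 2A = Σ (x_i·y_{i+1} − x_{i+1}·y_i), indices taken mod 7.
Σ = (-24) + (-21) + (-19) + (-19) + (-15) + (-6) + (0) = -104
Area = |Σ|/2 = 52.
Hole:
Apply the shoelace formula: 2A = Σ (x_i·y_{i+1} − x_{i+1}·y_i), indices taken mod 4.
Cross-terms: 2, 3, 5, 4  ⇒  Σ = 14
Area = |Σ|/2 = 7.
Net area = 52 − 7 = 45.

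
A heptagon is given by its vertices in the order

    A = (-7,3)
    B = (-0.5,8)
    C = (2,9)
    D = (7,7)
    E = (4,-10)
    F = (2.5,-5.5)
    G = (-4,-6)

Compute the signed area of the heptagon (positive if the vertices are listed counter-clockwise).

-155

Apply the shoelace formula: 2A = Σ (x_i·y_{i+1} − x_{i+1}·y_i), indices taken mod 7.
A→B: (-7)(8) − (-0.5)(3) = -54.5
B→C: (-0.5)(9) − (2)(8) = -20.5
C→D: (2)(7) − (7)(9) = -49
D→E: (7)(-10) − (4)(7) = -98
E→F: (4)(-5.5) − (2.5)(-10) = 3
F→G: (2.5)(-6) − (-4)(-5.5) = -37
G→A: (-4)(3) − (-7)(-6) = -54
Σ = -310
Signed area = Σ/2 = -155 (negative ⇒ clockwise traversal).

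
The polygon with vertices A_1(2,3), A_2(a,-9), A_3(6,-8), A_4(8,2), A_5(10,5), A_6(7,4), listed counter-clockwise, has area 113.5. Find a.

-7

Write out the shoelace sum; only the two edges meeting at A_2 involve a:
2·Area = [(2·(-9) − a·3) + (a·(-8) − 6·(-9))] + 114
       = -11·a + 150 = 227
⇒ a = -7.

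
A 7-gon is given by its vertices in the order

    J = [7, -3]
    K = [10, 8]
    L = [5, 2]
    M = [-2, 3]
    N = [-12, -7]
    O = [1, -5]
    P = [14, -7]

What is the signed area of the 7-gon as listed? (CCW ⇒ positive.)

136

Apply the surveyor's formula: 2A = Σ (x_i·y_{i+1} − x_{i+1}·y_i), indices taken mod 7.
Σ = (86) + (-20) + (19) + (50) + (67) + (63) + (7) = 272
Signed area = Σ/2 = 136 (positive ⇒ counter-clockwise traversal).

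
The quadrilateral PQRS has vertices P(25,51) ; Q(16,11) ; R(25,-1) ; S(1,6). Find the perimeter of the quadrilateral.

|PQ| = √((-9)² + (-40)²) = √1681 = 41
|QR| = √((9)² + (-12)²) = √225 = 15
|RS| = √((-24)² + (7)²) = √625 = 25
|SP| = √((24)² + (45)²) = √2601 = 51
Perimeter = 41 + 15 + 25 + 51 = 132.

132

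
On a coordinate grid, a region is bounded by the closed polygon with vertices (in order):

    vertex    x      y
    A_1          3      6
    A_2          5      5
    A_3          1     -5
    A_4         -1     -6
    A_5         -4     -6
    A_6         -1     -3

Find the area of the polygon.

32.5

Apply the shoelace formula: 2A = Σ (x_i·y_{i+1} − x_{i+1}·y_i), indices taken mod 6.
Σ = (-15) + (-30) + (-11) + (-18) + (6) + (3) = -65
Area = |Σ|/2 = 32.5.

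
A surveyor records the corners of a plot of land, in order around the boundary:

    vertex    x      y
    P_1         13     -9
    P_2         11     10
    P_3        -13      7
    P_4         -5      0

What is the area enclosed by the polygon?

258

Cross-terms: 229, 207, 35, 45  ⇒  Σ = 516
Area = |Σ|/2 = 258.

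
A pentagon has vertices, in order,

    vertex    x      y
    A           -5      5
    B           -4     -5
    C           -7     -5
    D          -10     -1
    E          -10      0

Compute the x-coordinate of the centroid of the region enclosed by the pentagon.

Apply the surveyor's formula. First the cross-terms c_i = x_i·y_{i+1} − x_{i+1}·y_i:
  45, -15, -43, -10, -50  ⇒  2A = -73, A = -36.5.
Then Σ (x_i + x_{i+1})·c_i = 1441, so x̄ = 1441 / (6·(-36.5)) = -1441/219.

-1441/219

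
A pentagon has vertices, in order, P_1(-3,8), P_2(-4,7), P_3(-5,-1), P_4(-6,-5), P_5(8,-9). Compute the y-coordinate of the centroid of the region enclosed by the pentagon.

Apply the shoelace (surveyor's) formula. First the cross-terms c_i = x_i·y_{i+1} − x_{i+1}·y_i:
  11, 39, 19, 94, 37  ⇒  2A = 200, A = 100.
Then Σ (y_i + y_{i+1})·c_i = -1068, so ȳ = -1068 / (6·100) = -1.78.

-1.78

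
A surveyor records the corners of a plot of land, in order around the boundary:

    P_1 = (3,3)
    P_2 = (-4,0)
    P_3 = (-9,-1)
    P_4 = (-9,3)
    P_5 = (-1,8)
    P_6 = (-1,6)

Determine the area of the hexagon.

54

Apply Gauss's area formula: 2A = Σ (x_i·y_{i+1} − x_{i+1}·y_i), indices taken mod 6.
Σ = (12) + (4) + (-36) + (-69) + (2) + (-21) = -108
Area = |Σ|/2 = 54.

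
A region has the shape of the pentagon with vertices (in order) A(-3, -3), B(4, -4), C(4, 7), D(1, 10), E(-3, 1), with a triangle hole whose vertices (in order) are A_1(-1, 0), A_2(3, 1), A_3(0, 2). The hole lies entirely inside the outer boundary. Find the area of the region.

Outer boundary:
Apply Gauss's area formula: 2A = Σ (x_i·y_{i+1} − x_{i+1}·y_i), indices taken mod 5.
Σ = (24) + (44) + (33) + (31) + (12) = 144
Area = |Σ|/2 = 72.
Hole:
Apply the shoelace formula: 2A = Σ (x_i·y_{i+1} − x_{i+1}·y_i), indices taken mod 3.
Σ = (-1) + (6) + (2) = 7
Area = |Σ|/2 = 3.5.
Net area = 72 − 3.5 = 68.5.

68.5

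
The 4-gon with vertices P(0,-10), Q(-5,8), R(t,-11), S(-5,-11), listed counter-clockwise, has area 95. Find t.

-10

The doubled signed area Σ (x_i y_{i+1} − x_{i+1} y_i) is linear in t.
With t=0 it equals 0; the coefficient of t is -19 (from the two edges through R).
So -19·t + 0 = 2·95 = 190 ⇒ t = -10.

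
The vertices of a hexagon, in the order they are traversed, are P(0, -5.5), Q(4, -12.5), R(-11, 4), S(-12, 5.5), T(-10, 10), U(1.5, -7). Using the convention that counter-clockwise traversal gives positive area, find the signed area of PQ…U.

Σ = (22) + (-121.5) + (-12.5) + (-65) + (55) + (-8.25) = -130.25
Signed area = Σ/2 = -65.125 (negative ⇒ clockwise traversal).

-65.125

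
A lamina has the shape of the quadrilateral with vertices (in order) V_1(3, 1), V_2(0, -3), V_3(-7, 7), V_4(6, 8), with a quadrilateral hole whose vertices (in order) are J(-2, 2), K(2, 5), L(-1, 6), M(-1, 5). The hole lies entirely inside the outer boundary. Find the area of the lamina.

Outer boundary:
Apply the surveyor's formula: 2A = Σ (x_i·y_{i+1} − x_{i+1}·y_i), indices taken mod 4.
V_1→V_2: (3)(-3) − (0)(1) = -9
V_2→V_3: (0)(7) − (-7)(-3) = -21
V_3→V_4: (-7)(8) − (6)(7) = -98
V_4→V_1: (6)(1) − (3)(8) = -18
Σ = -146
Area = |Σ|/2 = 73.
Hole:
Apply the surveyor's formula: 2A = Σ (x_i·y_{i+1} − x_{i+1}·y_i), indices taken mod 4.
Σ = (-14) + (17) + (1) + (8) = 12
Area = |Σ|/2 = 6.
Net area = 73 − 6 = 67.

67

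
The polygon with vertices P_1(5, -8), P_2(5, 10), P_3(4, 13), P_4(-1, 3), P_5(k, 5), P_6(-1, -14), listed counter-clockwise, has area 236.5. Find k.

Write out the shoelace sum; only the two edges meeting at P_5 involve k:
2·Area = [((-1)·5 − k·3) + (k·(-14) − (-1)·5)] + 218
       = -17·k + 218 = 473
⇒ k = -15.

-15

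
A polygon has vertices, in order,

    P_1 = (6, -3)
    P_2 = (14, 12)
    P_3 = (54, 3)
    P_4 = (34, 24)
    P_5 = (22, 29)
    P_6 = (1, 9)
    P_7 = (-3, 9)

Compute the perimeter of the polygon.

|P_1P_2| = √((8)² + (15)²) = √289 = 17
|P_2P_3| = √((40)² + (-9)²) = √1681 = 41
|P_3P_4| = √((-20)² + (21)²) = √841 = 29
|P_4P_5| = √((-12)² + (5)²) = √169 = 13
|P_5P_6| = √((-21)² + (-20)²) = √841 = 29
|P_6P_7| = √((-4)² + (0)²) = √16 = 4
|P_7P_1| = √((9)² + (-12)²) = √225 = 15
Perimeter = 17 + 41 + 29 + 13 + 29 + 4 + 15 = 148.

148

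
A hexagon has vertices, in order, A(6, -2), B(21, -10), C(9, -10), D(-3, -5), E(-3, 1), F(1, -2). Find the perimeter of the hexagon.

58

|AB| = √((15)² + (-8)²) = √289 = 17
|BC| = √((-12)² + (0)²) = √144 = 12
|CD| = √((-12)² + (5)²) = √169 = 13
|DE| = √((0)² + (6)²) = √36 = 6
|EF| = √((4)² + (-3)²) = √25 = 5
|FA| = √((5)² + (0)²) = √25 = 5
Perimeter = 17 + 12 + 13 + 6 + 5 + 5 = 58.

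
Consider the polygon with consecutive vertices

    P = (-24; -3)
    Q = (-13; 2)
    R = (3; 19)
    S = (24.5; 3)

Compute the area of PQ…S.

399

Apply the shoelace (surveyor's) formula: 2A = Σ (x_i·y_{i+1} − x_{i+1}·y_i), indices taken mod 4.
Cross-terms: -87, -253, -456.5, -1.5  ⇒  Σ = -798
Area = |Σ|/2 = 399.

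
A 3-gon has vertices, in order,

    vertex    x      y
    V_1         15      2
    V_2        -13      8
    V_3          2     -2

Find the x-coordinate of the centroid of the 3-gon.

4/3

Apply the surveyor's formula. First the cross-terms c_i = x_i·y_{i+1} − x_{i+1}·y_i:
  146, 10, 34  ⇒  2A = 190, A = 95.
Then Σ (x_i + x_{i+1})·c_i = 760, so x̄ = 760 / (6·95) = 4/3.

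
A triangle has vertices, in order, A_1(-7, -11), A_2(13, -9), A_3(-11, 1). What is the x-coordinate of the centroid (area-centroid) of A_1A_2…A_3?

-5/3

Apply the shoelace formula. First the cross-terms c_i = x_i·y_{i+1} − x_{i+1}·y_i:
  206, -86, 128  ⇒  2A = 248, A = 124.
Then Σ (x_i + x_{i+1})·c_i = -1240, so x̄ = -1240 / (6·124) = -5/3.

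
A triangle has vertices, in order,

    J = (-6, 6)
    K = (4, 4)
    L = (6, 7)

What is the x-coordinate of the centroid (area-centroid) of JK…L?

Apply the surveyor's formula. First the cross-terms c_i = x_i·y_{i+1} − x_{i+1}·y_i:
  -48, 4, 78  ⇒  2A = 34, A = 17.
Then Σ (x_i + x_{i+1})·c_i = 136, so x̄ = 136 / (6·17) = 4/3.

4/3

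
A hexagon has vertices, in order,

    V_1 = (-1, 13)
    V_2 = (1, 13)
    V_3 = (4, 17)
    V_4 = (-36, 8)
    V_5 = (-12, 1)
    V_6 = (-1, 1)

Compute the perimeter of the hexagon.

|V_1V_2| = √((2)² + (0)²) = √4 = 2
|V_2V_3| = √((3)² + (4)²) = √25 = 5
|V_3V_4| = √((-40)² + (-9)²) = √1681 = 41
|V_4V_5| = √((24)² + (-7)²) = √625 = 25
|V_5V_6| = √((11)² + (0)²) = √121 = 11
|V_6V_1| = √((0)² + (12)²) = √144 = 12
Perimeter = 2 + 5 + 41 + 25 + 11 + 12 = 96.

96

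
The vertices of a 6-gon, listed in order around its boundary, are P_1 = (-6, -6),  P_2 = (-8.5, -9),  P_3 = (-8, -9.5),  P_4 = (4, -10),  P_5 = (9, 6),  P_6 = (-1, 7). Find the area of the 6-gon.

180.375

P_1→P_2: (-6)(-9) − (-8.5)(-6) = 3
P_2→P_3: (-8.5)(-9.5) − (-8)(-9) = 8.75
P_3→P_4: (-8)(-10) − (4)(-9.5) = 118
P_4→P_5: (4)(6) − (9)(-10) = 114
P_5→P_6: (9)(7) − (-1)(6) = 69
P_6→P_1: (-1)(-6) − (-6)(7) = 48
Σ = 360.75
Area = |Σ|/2 = 180.375.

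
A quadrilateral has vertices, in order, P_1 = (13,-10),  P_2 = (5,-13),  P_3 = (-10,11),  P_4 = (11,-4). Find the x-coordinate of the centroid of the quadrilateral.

Apply the surveyor's formula. First the cross-terms c_i = x_i·y_{i+1} − x_{i+1}·y_i:
  -119, -75, -81, -58  ⇒  2A = -333, A = -166.5.
Then Σ (x_i + x_{i+1})·c_i = -3240, so x̄ = -3240 / (6·(-166.5)) = 120/37.

120/37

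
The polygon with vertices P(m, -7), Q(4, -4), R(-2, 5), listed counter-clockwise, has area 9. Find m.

The doubled signed area Σ (x_i y_{i+1} − x_{i+1} y_i) is linear in m.
With m=0 it equals 54; the coefficient of m is -9 (from the two edges through P).
So -9·m + 54 = 2·9 = 18 ⇒ m = 4.

4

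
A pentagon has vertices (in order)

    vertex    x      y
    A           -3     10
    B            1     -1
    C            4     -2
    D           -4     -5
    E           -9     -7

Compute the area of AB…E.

Σ = (-7) + (2) + (-28) + (-17) + (-111) = -161
Area = |Σ|/2 = 80.5.

80.5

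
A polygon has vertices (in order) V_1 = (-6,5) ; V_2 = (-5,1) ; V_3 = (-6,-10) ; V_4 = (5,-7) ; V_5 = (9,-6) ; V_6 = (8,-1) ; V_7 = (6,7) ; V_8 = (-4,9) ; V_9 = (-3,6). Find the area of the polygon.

203.5

Apply the shoelace (surveyor's) formula: 2A = Σ (x_i·y_{i+1} − x_{i+1}·y_i), indices taken mod 9.
V_1→V_2: (-6)(1) − (-5)(5) = 19
V_2→V_3: (-5)(-10) − (-6)(1) = 56
V_3→V_4: (-6)(-7) − (5)(-10) = 92
V_4→V_5: (5)(-6) − (9)(-7) = 33
V_5→V_6: (9)(-1) − (8)(-6) = 39
V_6→V_7: (8)(7) − (6)(-1) = 62
V_7→V_8: (6)(9) − (-4)(7) = 82
V_8→V_9: (-4)(6) − (-3)(9) = 3
V_9→V_1: (-3)(5) − (-6)(6) = 21
Σ = 407
Area = |Σ|/2 = 203.5.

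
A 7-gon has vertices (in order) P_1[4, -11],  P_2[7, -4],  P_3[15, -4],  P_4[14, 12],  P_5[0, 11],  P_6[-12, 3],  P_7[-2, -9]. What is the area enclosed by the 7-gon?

Apply the surveyor's formula: 2A = Σ (x_i·y_{i+1} − x_{i+1}·y_i), indices taken mod 7.
Σ = (61) + (32) + (236) + (154) + (132) + (114) + (58) = 787
Area = |Σ|/2 = 393.5.

393.5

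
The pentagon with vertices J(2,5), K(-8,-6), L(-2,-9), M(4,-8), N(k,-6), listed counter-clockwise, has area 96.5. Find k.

Write out the shoelace sum; only the two edges meeting at N involve k:
2·Area = [(4·(-6) − k·(-8)) + (k·5 − 2·(-6))] + 140
       = 13·k + 128 = 193
⇒ k = 5.

5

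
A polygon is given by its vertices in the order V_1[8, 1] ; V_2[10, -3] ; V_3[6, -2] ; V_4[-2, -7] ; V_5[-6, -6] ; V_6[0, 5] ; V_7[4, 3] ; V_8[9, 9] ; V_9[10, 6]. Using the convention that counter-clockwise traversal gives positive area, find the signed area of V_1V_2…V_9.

-113.5

Apply the shoelace (surveyor's) formula: 2A = Σ (x_i·y_{i+1} − x_{i+1}·y_i), indices taken mod 9.
Σ = (-34) + (-2) + (-46) + (-30) + (-30) + (-20) + (9) + (-36) + (-38) = -227
Signed area = Σ/2 = -113.5 (negative ⇒ clockwise traversal).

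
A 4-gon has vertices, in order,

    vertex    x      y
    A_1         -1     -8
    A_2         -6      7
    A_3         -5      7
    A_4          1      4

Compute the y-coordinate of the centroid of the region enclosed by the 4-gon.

36/31

Apply the shoelace formula. First the cross-terms c_i = x_i·y_{i+1} − x_{i+1}·y_i:
  -55, -7, -27, -4  ⇒  2A = -93, A = -46.5.
Then Σ (y_i + y_{i+1})·c_i = -324, so ȳ = -324 / (6·(-46.5)) = 36/31.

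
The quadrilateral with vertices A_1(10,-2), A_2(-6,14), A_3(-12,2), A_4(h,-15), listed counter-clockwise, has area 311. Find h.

-2

Write out the shoelace sum; only the two edges meeting at A_4 involve h:
2·Area = [((-12)·(-15) − h·2) + (h·(-2) − 10·(-15))] + 284
       = -4·h + 614 = 622
⇒ h = -2.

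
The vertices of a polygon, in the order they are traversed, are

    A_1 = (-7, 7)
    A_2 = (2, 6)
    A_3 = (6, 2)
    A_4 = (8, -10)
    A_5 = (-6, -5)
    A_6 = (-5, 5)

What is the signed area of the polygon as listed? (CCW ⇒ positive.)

-159.5

Apply the shoelace formula: 2A = Σ (x_i·y_{i+1} − x_{i+1}·y_i), indices taken mod 6.
Cross-terms: -56, -32, -76, -100, -55, 0  ⇒  Σ = -319
Signed area = Σ/2 = -159.5 (negative ⇒ clockwise traversal).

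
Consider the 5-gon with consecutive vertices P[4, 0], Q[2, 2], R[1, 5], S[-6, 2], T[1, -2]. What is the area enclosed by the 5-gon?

Apply the shoelace (surveyor's) formula: 2A = Σ (x_i·y_{i+1} − x_{i+1}·y_i), indices taken mod 5.
Σ = (8) + (8) + (32) + (10) + (8) = 66
Area = |Σ|/2 = 33.

33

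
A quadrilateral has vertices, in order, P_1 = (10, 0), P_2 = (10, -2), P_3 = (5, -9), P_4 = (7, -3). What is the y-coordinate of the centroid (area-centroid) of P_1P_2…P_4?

-127/33

Apply the shoelace (surveyor's) formula. First the cross-terms c_i = x_i·y_{i+1} − x_{i+1}·y_i:
  -20, -80, 48, 30  ⇒  2A = -22, A = -11.
Then Σ (y_i + y_{i+1})·c_i = 254, so ȳ = 254 / (6·(-11)) = -127/33.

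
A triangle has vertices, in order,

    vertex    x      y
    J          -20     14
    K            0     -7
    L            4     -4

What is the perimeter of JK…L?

64

|JK| = √((20)² + (-21)²) = √841 = 29
|KL| = √((4)² + (3)²) = √25 = 5
|LJ| = √((-24)² + (18)²) = √900 = 30
Perimeter = 29 + 5 + 30 = 64.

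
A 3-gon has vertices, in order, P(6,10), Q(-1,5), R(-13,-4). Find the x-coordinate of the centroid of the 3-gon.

Apply the shoelace formula. First the cross-terms c_i = x_i·y_{i+1} − x_{i+1}·y_i:
  40, 69, -106  ⇒  2A = 3, A = 1.5.
Then Σ (x_i + x_{i+1})·c_i = -24, so x̄ = -24 / (6·1.5) = -8/3.

-8/3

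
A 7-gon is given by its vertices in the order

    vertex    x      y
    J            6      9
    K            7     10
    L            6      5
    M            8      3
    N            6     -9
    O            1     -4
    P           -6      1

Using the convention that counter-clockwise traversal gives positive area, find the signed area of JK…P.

-119

Cross-terms: -3, -25, -22, -90, -15, -23, -60  ⇒  Σ = -238
Signed area = Σ/2 = -119 (negative ⇒ clockwise traversal).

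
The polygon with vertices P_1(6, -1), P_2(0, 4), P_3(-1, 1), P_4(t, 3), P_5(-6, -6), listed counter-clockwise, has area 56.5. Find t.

The doubled signed area Σ (x_i y_{i+1} − x_{i+1} y_i) is linear in t.
With t=0 it equals 85; the coefficient of t is -7 (from the two edges through P_4).
So -7·t + 85 = 2·56.5 = 113 ⇒ t = -4.

-4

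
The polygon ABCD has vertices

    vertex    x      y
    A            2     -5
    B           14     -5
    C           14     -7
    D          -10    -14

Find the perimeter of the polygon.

54

|AB| = √((12)² + (0)²) = √144 = 12
|BC| = √((0)² + (-2)²) = √4 = 2
|CD| = √((-24)² + (-7)²) = √625 = 25
|DA| = √((12)² + (9)²) = √225 = 15
Perimeter = 12 + 2 + 25 + 15 = 54.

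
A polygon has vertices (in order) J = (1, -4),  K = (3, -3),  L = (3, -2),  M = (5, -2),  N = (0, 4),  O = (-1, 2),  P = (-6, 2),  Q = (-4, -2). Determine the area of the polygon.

Apply the shoelace (surveyor's) formula: 2A = Σ (x_i·y_{i+1} − x_{i+1}·y_i), indices taken mod 8.
Σ = (9) + (3) + (4) + (20) + (4) + (10) + (20) + (18) = 88
Area = |Σ|/2 = 44.

44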